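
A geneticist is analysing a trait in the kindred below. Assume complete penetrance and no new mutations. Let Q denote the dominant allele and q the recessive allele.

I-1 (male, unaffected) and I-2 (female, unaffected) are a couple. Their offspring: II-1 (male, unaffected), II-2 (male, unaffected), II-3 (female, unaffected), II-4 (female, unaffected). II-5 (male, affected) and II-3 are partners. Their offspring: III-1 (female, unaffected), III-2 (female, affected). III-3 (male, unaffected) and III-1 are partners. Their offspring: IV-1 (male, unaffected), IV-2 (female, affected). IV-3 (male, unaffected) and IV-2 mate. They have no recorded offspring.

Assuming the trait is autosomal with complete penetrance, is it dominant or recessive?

III-3 and III-1 are both unaffected yet have an affected child IV-2. Under dominance, an affected child requires at least one affected parent, so the trait cannot be dominant.

recessive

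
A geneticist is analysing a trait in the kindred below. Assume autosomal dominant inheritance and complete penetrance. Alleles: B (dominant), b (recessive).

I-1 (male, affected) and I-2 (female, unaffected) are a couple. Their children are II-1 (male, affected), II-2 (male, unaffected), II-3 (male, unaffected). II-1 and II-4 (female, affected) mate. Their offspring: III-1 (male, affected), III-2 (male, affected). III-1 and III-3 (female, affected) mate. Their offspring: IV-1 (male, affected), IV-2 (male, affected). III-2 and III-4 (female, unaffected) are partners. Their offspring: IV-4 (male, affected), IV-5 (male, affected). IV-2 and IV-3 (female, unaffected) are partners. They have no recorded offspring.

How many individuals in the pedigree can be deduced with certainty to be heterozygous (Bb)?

Obligate heterozygotes: I-1 is affected so carries B and passed b to II-2 (bb), so I-1 is Bb; II-1 is affected so carries B and received b from I-2 (bb), so II-1 is Bb; IV-4 is affected so carries B and received b from III-4 (bb), so IV-4 is Bb; IV-5 is affected so carries B and received b from III-4 (bb), so IV-5 is Bb.
Every other individual is either homozygous by phenotype or has at least one consistent homozygous assignment, so the count is 4.

4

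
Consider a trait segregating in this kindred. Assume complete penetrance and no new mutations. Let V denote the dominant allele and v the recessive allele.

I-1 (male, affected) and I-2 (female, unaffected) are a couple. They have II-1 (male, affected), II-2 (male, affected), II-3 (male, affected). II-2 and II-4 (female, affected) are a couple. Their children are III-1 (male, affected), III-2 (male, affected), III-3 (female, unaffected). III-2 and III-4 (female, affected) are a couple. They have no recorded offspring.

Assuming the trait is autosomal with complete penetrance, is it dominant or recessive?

II-2 and II-4 are both affected yet have an unaffected child III-3. Under a recessive model two affected parents are homozygous and every child would be affected, so the trait cannot be recessive.

dominant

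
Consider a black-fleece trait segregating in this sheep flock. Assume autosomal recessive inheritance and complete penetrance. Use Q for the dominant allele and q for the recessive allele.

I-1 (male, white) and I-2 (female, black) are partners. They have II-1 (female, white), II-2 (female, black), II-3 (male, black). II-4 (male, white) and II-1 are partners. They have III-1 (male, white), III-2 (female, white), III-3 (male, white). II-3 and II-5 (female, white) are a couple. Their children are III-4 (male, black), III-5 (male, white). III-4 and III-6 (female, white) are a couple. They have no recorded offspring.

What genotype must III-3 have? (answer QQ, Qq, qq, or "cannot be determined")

III-3's phenotype allows QQ or Qq, and no parent or child forces a single allele at both positions; consistent genotype assignments exist with III-3 as QQ or Qq.

cannot be determined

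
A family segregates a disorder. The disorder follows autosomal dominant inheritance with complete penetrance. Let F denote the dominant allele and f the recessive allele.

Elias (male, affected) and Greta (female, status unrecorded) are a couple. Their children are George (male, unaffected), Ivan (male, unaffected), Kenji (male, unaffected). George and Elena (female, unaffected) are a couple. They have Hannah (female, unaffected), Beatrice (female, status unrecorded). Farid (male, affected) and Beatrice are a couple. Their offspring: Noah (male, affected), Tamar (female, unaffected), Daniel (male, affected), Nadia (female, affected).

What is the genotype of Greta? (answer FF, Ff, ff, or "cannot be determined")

Greta's phenotype is unrecorded, and no parent or child forces a single allele at both positions; consistent genotype assignments exist with Greta as Ff or ff.

cannot be determined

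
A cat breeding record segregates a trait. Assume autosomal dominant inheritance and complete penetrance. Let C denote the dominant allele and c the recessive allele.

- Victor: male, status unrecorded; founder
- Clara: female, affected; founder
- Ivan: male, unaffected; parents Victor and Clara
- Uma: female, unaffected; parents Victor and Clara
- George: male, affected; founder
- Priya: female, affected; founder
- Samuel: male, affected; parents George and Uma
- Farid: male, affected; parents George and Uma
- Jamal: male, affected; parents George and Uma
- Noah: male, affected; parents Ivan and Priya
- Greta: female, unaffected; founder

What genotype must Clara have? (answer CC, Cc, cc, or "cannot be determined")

From phenotype alone, Clara is CC or Cc.
Clara is affected so carries C and passed c to Ivan (cc), so Clara is Cc.

Cc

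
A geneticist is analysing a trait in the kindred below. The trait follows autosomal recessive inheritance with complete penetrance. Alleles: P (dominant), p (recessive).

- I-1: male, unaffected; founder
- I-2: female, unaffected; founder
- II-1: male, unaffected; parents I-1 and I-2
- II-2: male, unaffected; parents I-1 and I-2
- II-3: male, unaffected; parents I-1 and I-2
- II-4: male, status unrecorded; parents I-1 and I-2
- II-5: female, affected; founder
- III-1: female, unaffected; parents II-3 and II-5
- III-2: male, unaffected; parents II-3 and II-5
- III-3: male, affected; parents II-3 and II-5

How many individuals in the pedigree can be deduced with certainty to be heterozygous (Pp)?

3

Obligate heterozygotes: II-3 is unaffected so carries P and passed p to III-3 (pp), so II-3 is Pp; III-1 is unaffected so carries P and received p from II-5 (pp), so III-1 is Pp; III-2 is unaffected so carries P and received p from II-5 (pp), so III-2 is Pp.
Every other individual is either homozygous by phenotype or has at least one consistent homozygous assignment, so the count is 3.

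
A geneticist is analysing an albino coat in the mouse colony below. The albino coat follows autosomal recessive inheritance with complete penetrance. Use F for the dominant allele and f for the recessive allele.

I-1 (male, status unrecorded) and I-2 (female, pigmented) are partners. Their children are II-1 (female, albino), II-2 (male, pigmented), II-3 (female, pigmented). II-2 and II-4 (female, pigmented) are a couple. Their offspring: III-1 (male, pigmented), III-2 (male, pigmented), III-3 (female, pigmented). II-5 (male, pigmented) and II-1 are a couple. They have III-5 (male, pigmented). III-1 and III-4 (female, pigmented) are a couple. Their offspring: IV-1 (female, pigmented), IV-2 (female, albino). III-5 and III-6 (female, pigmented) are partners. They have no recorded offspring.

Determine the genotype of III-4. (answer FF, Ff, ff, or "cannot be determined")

Ff

From phenotype alone, III-4 is FF or Ff.
III-4 is pigmented so carries F and passed f to IV-2 (ff), so III-4 is Ff.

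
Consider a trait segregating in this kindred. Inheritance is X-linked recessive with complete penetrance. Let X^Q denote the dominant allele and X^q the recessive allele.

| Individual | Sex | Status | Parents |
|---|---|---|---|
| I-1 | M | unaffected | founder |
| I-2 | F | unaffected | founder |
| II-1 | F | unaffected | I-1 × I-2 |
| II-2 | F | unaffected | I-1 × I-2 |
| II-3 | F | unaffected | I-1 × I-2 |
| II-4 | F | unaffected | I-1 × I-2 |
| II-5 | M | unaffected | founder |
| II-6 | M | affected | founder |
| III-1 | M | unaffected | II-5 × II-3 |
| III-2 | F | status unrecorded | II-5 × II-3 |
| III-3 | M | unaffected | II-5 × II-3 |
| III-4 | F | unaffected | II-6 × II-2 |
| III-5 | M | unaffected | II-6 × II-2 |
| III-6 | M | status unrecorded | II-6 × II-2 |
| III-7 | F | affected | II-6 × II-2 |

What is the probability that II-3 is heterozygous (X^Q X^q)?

I-1 is unaffected, so I-1 is X^Q Y.
I-2 is unaffected so carries Q and passed q to II-2 (X^Q X^q, whose Q came from I-1), so I-2 is X^Q X^q.
Their cross gives offspring ratios 1/2 X^Q X^Q : 1/2 X^Q X^q. Conditioning on II-3 being unaffected, P(X^Q X^q) = 1/2 / 1 = 1/2 before taking II-3's own offspring into account.
II-5 is unaffected, so II-5 is X^Q Y.
Now use II-3's offspring. Probability of each recorded status — unaffected son III-1: 1/2 if II-3 is X^Q X^q, 1 if X^Q X^Q; unaffected son III-3: 1/2 if II-3 is X^Q X^q, 1 if X^Q X^Q. (III-2: equally likely either way, so uninformative.)
Bayes: P(X^Q X^q) = 1/2·1/4 / (1/2·1/4 + 1/2·1) = 1/5.

1/5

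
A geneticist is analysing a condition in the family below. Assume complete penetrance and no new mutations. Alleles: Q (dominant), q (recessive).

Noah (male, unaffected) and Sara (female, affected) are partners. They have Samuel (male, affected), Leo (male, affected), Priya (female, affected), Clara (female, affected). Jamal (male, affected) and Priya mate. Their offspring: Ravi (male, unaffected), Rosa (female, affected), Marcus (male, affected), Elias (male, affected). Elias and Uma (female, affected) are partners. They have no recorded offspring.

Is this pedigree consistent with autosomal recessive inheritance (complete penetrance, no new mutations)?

Under autosomal recessive, Ravi (unaffected, male) cannot arise from Jamal (affected) × Priya (affected).

No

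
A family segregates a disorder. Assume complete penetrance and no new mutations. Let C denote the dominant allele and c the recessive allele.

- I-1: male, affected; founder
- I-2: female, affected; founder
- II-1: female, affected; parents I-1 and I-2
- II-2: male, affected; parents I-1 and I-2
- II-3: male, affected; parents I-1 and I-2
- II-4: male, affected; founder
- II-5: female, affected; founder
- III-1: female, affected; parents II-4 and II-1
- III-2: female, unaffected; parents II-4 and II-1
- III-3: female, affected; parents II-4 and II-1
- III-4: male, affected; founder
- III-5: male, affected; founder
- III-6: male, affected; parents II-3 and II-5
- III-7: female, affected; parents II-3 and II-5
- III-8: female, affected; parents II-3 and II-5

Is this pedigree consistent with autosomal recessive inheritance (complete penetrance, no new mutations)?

Under autosomal recessive, III-2 (unaffected, female) cannot arise from II-4 (affected) × II-1 (affected).

No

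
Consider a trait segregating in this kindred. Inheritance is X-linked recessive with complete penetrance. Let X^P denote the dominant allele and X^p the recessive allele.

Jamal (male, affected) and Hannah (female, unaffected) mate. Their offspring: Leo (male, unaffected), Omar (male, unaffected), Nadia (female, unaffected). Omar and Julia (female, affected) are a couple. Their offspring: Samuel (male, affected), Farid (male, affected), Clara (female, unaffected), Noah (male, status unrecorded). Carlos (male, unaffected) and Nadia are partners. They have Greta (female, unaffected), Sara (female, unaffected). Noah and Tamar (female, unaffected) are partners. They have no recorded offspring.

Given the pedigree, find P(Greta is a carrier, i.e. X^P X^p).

1/2

Carlos is unaffected, so Carlos is X^P Y.
Nadia is unaffected so carries P and received p from Jamal (X^p Y), so Nadia is X^P X^p.
Their cross gives offspring ratios 1/2 X^P X^P : 1/2 X^P X^p. Conditioning on Greta being unaffected, P(X^P X^p) = 1/2 / 1 = 1/2.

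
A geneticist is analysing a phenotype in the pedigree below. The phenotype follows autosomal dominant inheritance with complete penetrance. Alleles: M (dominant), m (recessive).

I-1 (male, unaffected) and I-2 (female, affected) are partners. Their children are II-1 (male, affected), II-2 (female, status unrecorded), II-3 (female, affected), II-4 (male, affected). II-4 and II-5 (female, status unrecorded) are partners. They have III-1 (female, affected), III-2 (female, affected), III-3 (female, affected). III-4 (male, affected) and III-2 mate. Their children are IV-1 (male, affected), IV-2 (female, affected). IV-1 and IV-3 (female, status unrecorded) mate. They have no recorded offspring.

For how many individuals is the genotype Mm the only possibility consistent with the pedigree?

Obligate heterozygotes: II-1 is affected so carries M and received m from I-1 (mm), so II-1 is Mm; II-3 is affected so carries M and received m from I-1 (mm), so II-3 is Mm; II-4 is affected so carries M and received m from I-1 (mm), so II-4 is Mm.
Every other individual is either homozygous by phenotype or has at least one consistent homozygous assignment, so the count is 3.

3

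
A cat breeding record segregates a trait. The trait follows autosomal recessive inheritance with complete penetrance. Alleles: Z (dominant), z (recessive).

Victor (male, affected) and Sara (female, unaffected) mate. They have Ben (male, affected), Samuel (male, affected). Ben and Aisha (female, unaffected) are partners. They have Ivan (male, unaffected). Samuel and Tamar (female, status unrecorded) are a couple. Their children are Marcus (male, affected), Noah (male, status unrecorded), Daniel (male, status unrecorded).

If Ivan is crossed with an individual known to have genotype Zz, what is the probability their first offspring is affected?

1/4

Ivan is unaffected so carries Z and received z from Ben (zz), so Ivan is Zz.
The cross gives 1/4 ZZ : 1/2 Zz : 1/4 zz, so P(offspring is affected) = 1/4.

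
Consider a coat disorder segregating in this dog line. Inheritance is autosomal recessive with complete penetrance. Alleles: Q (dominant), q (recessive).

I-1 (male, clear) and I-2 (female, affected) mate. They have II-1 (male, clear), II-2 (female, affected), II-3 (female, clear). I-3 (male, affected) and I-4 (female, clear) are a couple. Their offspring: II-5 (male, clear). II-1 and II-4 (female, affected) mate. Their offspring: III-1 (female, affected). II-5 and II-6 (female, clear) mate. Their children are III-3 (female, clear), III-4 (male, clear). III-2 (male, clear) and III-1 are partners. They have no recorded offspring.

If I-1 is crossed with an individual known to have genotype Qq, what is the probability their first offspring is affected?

I-1 is clear so carries Q and passed q to II-2 (qq), so I-1 is Qq.
The cross gives 1/4 QQ : 1/2 Qq : 1/4 qq, so P(offspring is affected) = 1/4.

1/4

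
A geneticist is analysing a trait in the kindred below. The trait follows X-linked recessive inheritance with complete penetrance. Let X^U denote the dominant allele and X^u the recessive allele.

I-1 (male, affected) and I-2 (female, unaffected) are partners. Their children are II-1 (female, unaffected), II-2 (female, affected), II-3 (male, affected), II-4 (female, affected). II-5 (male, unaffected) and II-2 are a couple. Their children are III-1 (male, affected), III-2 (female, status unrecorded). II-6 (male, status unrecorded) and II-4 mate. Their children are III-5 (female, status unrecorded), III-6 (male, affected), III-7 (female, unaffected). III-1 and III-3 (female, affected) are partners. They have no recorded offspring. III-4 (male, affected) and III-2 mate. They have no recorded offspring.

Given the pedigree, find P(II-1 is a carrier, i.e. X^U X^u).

1

II-1 is unaffected so carries U and received u from I-1 (X^u Y), so II-1 is X^U X^u, giving P(X^U X^u) = 1.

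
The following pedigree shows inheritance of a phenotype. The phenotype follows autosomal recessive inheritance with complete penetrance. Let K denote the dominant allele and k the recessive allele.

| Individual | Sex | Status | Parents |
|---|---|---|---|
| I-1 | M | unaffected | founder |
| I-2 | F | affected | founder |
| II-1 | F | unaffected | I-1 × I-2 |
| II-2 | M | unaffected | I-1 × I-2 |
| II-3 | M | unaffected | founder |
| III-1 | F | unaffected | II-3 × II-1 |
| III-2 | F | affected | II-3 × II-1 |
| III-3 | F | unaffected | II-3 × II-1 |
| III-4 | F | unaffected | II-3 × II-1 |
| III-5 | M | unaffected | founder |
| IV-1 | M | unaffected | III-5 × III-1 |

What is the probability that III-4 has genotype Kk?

2/3

II-3 is unaffected so carries K and passed k to III-2 (kk), so II-3 is Kk.
II-1 is unaffected so carries K and received k from I-2 (kk), so II-1 is Kk.
Their cross gives offspring ratios 1/4 KK : 1/2 Kk : 1/4 kk. Conditioning on III-4 being unaffected, P(Kk) = 1/2 / 3/4 = 2/3.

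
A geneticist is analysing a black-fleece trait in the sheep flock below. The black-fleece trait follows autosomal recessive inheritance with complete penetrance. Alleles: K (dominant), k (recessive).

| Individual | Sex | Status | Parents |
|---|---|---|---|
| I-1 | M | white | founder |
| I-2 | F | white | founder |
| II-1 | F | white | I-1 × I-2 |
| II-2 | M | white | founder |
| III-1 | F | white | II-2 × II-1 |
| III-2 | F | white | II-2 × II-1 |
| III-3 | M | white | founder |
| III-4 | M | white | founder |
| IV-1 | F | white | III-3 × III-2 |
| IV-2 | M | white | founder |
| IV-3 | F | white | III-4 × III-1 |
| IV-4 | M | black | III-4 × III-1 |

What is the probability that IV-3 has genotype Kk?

III-4 is white so carries K and passed k to IV-4 (kk), so III-4 is Kk.
III-1 is white so carries K and passed k to IV-4 (kk), so III-1 is Kk.
Their cross gives offspring ratios 1/4 KK : 1/2 Kk : 1/4 kk. Conditioning on IV-3 being white, P(Kk) = 1/2 / 3/4 = 2/3.

2/3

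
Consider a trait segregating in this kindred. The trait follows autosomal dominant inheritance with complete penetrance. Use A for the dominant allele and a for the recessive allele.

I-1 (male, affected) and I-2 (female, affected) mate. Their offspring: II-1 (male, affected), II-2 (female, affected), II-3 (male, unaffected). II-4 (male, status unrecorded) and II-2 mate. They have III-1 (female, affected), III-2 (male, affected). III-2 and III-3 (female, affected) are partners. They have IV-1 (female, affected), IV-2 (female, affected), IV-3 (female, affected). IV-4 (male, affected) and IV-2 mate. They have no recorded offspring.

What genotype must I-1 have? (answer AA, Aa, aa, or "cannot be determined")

From phenotype alone, I-1 is AA or Aa.
I-1 is affected so carries A and passed a to II-3 (aa), so I-1 is Aa.

Aa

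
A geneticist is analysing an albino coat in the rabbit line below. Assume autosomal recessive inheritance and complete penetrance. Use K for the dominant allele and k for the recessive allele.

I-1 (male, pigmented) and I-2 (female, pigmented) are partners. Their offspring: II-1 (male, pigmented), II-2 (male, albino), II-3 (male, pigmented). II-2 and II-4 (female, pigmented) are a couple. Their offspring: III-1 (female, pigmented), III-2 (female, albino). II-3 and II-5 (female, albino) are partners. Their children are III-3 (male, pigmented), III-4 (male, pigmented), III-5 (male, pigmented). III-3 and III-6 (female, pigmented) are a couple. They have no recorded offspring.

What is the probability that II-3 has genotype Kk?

I-1 is pigmented so carries K and passed k to II-2 (kk), so I-1 is Kk.
I-2 is pigmented so carries K and passed k to II-2 (kk), so I-2 is Kk.
Their cross gives offspring ratios 1/4 KK : 1/2 Kk : 1/4 kk. Conditioning on II-3 being pigmented, P(Kk) = 1/2 / 3/4 = 2/3 before taking II-3's own offspring into account.
II-5 is albino, so II-5 is kk.
Now use II-3's offspring. Probability of each recorded status — pigmented son III-3: 1/2 if II-3 is Kk, 1 if KK; pigmented son III-4: 1/2 if II-3 is Kk, 1 if KK; pigmented son III-5: 1/2 if II-3 is Kk, 1 if KK.
Bayes: P(Kk) = 2/3·1/8 / (2/3·1/8 + 1/3·1) = 1/5.

1/5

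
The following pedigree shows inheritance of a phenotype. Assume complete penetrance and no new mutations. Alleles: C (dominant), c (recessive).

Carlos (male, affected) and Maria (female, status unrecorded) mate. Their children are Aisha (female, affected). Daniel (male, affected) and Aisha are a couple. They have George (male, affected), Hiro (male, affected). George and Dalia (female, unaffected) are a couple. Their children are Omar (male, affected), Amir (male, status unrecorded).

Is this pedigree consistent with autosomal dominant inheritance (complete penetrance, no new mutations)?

A consistent assignment under autosomal dominant exists: Carlos CC, Maria CC, Aisha CC, Daniel CC, George CC, Hiro CC, Dalia cc, Omar Cc, Amir Cc.
In this assignment every recorded phenotype matches its genotype and every non-founder's genotype is obtainable from its parents' genotypes, so the pedigree is consistent.

Yes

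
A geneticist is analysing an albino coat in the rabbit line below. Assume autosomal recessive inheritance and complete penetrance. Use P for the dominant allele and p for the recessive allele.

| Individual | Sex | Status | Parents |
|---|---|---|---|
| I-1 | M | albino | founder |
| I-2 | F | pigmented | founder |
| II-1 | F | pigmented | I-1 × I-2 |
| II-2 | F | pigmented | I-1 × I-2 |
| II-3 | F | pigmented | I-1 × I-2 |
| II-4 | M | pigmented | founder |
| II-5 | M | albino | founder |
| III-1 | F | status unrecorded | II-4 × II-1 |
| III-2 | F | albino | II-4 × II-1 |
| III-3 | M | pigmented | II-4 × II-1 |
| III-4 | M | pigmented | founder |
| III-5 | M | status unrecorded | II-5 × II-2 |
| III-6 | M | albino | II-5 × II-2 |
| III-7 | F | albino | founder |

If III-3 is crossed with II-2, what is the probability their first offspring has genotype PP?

II-4 is pigmented so carries P and passed p to III-2 (pp), so II-4 is Pp.
II-1 is pigmented so carries P and received p from I-1 (pp), so II-1 is Pp.
III-3 is a pigmented offspring of II-4 (Pp) × II-1 (Pp), whose cross gives 1/4 PP : 1/2 Pp : 1/4 pp; conditioning on being pigmented, III-3 is PP with probability 1/3, Pp with probability 2/3.
II-2 is pigmented so carries P and received p from I-1 (pp), so II-2 is Pp.
Summing over parental genotype combinations, P(offspring has genotype PP) = 1/3·1/2 + 2/3·1/4 = 1/3.

1/3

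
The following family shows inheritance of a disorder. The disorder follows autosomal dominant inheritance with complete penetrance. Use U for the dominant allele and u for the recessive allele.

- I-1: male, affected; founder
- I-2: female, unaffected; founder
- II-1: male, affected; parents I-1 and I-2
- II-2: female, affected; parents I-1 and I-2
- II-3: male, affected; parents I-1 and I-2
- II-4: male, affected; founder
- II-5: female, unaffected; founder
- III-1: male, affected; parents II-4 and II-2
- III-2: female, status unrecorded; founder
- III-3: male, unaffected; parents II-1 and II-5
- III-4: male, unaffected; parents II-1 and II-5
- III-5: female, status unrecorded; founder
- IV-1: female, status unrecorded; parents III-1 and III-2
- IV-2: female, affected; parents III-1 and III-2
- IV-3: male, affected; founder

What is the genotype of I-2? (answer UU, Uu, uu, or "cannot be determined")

I-2 is unaffected, so I-2 is uu.

uu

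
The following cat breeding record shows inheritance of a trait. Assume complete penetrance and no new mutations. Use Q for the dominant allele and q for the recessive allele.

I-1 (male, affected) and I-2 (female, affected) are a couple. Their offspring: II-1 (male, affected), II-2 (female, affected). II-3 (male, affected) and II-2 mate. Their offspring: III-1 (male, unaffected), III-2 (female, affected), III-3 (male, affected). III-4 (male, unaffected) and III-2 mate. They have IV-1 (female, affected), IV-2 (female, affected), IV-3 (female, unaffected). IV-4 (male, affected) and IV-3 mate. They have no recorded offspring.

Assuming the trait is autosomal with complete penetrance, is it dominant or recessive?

dominant

II-3 and II-2 are both affected yet have an unaffected child III-1. Under a recessive model two affected parents are homozygous and every child would be affected, so the trait cannot be recessive.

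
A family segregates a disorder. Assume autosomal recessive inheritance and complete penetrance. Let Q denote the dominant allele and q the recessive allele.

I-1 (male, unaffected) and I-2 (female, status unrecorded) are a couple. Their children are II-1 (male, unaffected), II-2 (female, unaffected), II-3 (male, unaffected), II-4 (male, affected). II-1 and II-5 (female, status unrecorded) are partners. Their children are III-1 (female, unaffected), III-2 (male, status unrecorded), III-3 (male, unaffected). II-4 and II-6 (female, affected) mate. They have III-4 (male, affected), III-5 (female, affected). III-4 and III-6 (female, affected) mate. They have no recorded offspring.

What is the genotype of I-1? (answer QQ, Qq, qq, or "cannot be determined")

From phenotype alone, I-1 is QQ or Qq.
I-1 is unaffected so carries Q and passed q to II-4 (qq), so I-1 is Qq.

Qq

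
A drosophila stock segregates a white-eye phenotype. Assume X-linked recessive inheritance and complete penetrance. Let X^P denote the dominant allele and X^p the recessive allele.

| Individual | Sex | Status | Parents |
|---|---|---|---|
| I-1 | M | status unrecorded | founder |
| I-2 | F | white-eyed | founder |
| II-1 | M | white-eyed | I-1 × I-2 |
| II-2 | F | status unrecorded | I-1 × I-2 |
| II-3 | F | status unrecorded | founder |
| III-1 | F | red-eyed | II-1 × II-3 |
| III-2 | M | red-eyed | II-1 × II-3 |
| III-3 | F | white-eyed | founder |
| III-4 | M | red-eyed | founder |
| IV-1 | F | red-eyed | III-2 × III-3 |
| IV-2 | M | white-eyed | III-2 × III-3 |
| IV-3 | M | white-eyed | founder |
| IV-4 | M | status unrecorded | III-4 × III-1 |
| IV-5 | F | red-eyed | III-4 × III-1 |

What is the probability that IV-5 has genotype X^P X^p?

1/2

III-4 is red-eyed, so III-4 is X^P Y.
III-1 is red-eyed so carries P and received p from II-1 (X^p Y), so III-1 is X^P X^p.
Their cross gives offspring ratios 1/2 X^P X^P : 1/2 X^P X^p. Conditioning on IV-5 being red-eyed, P(X^P X^p) = 1/2 / 1 = 1/2.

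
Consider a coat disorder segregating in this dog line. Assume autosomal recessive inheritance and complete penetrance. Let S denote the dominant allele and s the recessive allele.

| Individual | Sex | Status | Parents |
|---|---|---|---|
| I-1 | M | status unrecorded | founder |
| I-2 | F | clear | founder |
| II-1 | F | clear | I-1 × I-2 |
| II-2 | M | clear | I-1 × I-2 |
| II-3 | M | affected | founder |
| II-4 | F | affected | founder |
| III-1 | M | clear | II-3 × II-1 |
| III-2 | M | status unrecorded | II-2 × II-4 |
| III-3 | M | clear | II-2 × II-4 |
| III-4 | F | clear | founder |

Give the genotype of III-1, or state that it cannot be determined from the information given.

From phenotype alone, III-1 is SS or Ss.
III-1 is clear so carries S and received s from II-3 (ss), so III-1 is Ss.

Ss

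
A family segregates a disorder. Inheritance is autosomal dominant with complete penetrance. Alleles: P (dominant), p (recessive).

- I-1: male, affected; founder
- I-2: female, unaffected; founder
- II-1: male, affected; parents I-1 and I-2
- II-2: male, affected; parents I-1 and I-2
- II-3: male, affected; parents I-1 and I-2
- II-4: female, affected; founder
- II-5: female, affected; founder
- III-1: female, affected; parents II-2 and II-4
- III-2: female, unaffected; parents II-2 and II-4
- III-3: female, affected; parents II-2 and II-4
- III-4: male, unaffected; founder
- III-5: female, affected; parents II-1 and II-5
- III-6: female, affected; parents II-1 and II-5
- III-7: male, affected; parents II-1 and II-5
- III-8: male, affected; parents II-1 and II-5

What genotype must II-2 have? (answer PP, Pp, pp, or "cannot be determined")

From phenotype alone, II-2 is PP or Pp.
II-2 is affected so carries P and received p from I-2 (pp), so II-2 is Pp.

Pp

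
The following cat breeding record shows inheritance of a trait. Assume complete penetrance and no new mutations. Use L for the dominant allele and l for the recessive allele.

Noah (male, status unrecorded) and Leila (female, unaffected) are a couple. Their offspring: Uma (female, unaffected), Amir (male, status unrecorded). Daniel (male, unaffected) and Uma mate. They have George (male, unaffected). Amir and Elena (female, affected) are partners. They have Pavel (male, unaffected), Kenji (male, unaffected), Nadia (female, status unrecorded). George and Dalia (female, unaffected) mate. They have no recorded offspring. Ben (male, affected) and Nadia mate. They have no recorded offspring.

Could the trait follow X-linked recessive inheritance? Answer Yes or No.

Under X-linked recessive, Pavel (unaffected, male) cannot arise from Amir (unrecorded) × Elena (affected).

No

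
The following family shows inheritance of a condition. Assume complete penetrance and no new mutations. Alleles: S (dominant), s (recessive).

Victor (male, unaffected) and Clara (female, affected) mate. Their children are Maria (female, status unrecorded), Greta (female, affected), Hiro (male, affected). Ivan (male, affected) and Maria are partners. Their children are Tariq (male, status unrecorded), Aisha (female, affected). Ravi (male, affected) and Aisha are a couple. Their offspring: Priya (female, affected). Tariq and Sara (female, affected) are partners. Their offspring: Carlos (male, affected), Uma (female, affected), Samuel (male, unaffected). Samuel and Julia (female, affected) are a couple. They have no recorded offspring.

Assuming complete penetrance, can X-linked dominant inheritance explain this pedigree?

A consistent assignment under X-linked dominant exists: Victor X^s Y, Clara X^S X^S, Maria X^S X^s, Greta X^S X^s, Hiro X^S Y, Ivan X^S Y, Tariq X^S Y, Aisha X^S X^S, Ravi X^S Y, Sara X^S X^s, Priya X^S X^S, Carlos X^S Y, Uma X^S X^S, Samuel X^s Y, Julia X^S X^S.
In this assignment every recorded phenotype matches its genotype and every non-founder's genotype is obtainable from its parents' genotypes, so the pedigree is consistent.

Yes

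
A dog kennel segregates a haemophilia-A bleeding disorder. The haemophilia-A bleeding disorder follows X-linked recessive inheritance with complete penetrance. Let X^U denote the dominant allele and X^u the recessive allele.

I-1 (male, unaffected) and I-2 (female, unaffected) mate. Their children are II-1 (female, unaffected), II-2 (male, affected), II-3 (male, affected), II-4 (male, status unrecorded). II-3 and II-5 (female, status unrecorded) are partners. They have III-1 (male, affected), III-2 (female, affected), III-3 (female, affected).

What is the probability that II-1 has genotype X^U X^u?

1/2

I-1 is unaffected, so I-1 is X^U Y.
I-2 is unaffected so carries U and passed u to II-2 (X^u Y), so I-2 is X^U X^u.
Their cross gives offspring ratios 1/2 X^U X^U : 1/2 X^U X^u. Conditioning on II-1 being unaffected, P(X^U X^u) = 1/2 / 1 = 1/2.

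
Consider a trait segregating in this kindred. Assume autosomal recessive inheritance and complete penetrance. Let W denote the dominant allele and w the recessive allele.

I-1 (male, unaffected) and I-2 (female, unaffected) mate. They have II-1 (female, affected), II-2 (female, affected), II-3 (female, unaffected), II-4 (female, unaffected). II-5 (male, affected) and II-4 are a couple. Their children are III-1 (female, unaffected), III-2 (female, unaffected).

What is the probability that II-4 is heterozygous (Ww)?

1/3

I-1 is unaffected so carries W and passed w to II-1 (ww), so I-1 is Ww.
I-2 is unaffected so carries W and passed w to II-1 (ww), so I-2 is Ww.
Their cross gives offspring ratios 1/4 WW : 1/2 Ww : 1/4 ww. Conditioning on II-4 being unaffected, P(Ww) = 1/2 / 3/4 = 2/3 before taking II-4's own offspring into account.
II-5 is affected, so II-5 is ww.
Now use II-4's offspring. Probability of each recorded status — unaffected daughter III-1: 1/2 if II-4 is Ww, 1 if WW; unaffected daughter III-2: 1/2 if II-4 is Ww, 1 if WW.
Bayes: P(Ww) = 2/3·1/4 / (2/3·1/4 + 1/3·1) = 1/3.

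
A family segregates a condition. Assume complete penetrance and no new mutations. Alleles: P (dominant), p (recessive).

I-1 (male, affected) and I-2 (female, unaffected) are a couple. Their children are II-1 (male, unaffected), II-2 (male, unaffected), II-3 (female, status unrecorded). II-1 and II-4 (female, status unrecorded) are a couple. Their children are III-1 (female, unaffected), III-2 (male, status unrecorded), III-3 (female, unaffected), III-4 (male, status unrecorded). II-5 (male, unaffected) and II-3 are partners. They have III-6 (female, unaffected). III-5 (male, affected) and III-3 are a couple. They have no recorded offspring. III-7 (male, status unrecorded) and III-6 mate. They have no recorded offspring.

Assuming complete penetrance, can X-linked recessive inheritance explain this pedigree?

Yes

A consistent assignment under X-linked recessive exists: I-1 X^p Y, I-2 X^P X^P, II-1 X^P Y, II-2 X^P Y, II-3 X^P X^p, II-4 X^P X^P, II-5 X^P Y, III-1 X^P X^P, III-2 X^P Y, III-3 X^P X^P, III-4 X^P Y, III-5 X^p Y, III-6 X^P X^P, III-7 X^P Y.
In this assignment every recorded phenotype matches its genotype and every non-founder's genotype is obtainable from its parents' genotypes, so the pedigree is consistent.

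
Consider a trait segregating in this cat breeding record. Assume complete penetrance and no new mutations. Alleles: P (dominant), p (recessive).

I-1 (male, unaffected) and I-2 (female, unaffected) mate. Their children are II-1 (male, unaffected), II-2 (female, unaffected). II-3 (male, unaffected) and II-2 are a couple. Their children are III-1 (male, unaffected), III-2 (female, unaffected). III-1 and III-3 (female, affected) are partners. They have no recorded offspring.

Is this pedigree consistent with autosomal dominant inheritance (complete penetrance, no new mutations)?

Yes

A consistent assignment under autosomal dominant exists: I-1 pp, I-2 pp, II-1 pp, II-2 pp, II-3 pp, III-1 pp, III-2 pp, III-3 PP.
In this assignment every recorded phenotype matches its genotype and every non-founder's genotype is obtainable from its parents' genotypes, so the pedigree is consistent.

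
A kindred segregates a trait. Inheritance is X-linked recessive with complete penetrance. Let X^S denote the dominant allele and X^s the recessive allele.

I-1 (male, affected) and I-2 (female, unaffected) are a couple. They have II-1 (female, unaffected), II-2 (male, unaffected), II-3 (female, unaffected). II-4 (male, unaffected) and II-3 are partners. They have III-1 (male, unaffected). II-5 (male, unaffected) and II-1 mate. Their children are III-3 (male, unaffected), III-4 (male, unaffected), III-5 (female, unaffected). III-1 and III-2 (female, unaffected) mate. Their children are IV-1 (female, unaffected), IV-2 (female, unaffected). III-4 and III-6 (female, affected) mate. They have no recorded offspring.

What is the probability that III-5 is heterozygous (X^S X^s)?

II-5 is unaffected, so II-5 is X^S Y.
II-1 is unaffected so carries S and received s from I-1 (X^s Y), so II-1 is X^S X^s.
Their cross gives offspring ratios 1/2 X^S X^S : 1/2 X^S X^s. Conditioning on III-5 being unaffected, P(X^S X^s) = 1/2 / 1 = 1/2.

1/2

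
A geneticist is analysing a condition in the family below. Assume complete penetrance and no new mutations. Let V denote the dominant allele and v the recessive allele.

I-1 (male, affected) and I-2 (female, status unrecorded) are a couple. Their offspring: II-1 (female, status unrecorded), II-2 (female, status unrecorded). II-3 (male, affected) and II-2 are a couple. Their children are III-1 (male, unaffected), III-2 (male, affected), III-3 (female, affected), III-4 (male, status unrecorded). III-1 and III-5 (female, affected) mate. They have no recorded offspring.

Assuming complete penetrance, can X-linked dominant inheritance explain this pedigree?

A consistent assignment under X-linked dominant exists: I-1 X^V Y, I-2 X^V X^v, II-1 X^V X^V, II-2 X^V X^v, II-3 X^V Y, III-1 X^v Y, III-2 X^V Y, III-3 X^V X^V, III-4 X^V Y, III-5 X^V X^V.
In this assignment every recorded phenotype matches its genotype and every non-founder's genotype is obtainable from its parents' genotypes, so the pedigree is consistent.

Yes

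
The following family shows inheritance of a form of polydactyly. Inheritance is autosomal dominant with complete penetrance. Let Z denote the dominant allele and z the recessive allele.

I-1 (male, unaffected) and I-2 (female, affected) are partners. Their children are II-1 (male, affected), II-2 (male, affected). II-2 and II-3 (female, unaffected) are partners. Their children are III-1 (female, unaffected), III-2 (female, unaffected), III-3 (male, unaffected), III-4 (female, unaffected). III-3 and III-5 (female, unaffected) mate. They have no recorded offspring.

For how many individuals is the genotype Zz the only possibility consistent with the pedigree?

Obligate heterozygotes: II-1 is affected so carries Z and received z from I-1 (zz), so II-1 is Zz; II-2 is affected so carries Z and received z from I-1 (zz), so II-2 is Zz.
Every other individual is either homozygous by phenotype or has at least one consistent homozygous assignment, so the count is 2.

2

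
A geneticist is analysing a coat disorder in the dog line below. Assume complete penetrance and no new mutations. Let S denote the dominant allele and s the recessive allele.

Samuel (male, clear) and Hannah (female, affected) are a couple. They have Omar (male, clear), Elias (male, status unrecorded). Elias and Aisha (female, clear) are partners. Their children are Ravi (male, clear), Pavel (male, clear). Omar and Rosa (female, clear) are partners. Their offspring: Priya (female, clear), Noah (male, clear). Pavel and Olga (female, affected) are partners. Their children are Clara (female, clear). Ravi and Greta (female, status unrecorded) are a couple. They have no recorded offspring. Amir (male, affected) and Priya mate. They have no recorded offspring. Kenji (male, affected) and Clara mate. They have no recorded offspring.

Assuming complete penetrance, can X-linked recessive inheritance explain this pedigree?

Under X-linked recessive, Omar (clear, male) cannot arise from Samuel (clear) × Hannah (affected).

No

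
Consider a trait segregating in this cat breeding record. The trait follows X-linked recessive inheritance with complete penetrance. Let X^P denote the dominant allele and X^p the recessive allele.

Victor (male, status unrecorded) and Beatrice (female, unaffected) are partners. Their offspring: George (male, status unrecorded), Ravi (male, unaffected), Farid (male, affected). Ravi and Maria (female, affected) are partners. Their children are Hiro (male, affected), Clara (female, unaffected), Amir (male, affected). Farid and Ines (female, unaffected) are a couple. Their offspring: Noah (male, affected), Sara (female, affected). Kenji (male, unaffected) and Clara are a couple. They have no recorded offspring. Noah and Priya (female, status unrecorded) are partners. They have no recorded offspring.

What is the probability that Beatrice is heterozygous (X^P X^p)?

1

Beatrice is unaffected so carries P and passed p to Farid (X^p Y), so Beatrice is X^P X^p, giving P(X^P X^p) = 1.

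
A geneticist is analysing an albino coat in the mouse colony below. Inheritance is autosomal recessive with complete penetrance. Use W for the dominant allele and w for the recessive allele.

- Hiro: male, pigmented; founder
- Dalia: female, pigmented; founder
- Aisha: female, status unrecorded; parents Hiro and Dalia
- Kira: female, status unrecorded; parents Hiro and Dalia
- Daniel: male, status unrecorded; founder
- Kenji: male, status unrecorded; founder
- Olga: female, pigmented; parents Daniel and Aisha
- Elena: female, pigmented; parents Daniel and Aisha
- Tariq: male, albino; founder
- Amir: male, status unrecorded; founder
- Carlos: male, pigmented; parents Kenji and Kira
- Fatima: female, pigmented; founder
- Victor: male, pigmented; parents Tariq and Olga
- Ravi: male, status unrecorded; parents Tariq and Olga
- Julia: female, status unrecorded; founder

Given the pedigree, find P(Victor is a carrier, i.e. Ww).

Victor is pigmented so carries W and received w from Tariq (ww), so Victor is Ww, giving P(Ww) = 1.

1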